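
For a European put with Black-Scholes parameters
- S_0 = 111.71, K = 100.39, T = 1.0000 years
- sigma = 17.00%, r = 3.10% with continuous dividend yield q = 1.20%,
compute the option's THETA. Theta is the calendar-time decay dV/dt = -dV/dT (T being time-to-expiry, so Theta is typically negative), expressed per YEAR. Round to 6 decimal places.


d1 = 0.8252566287; d2 = 0.6552566287
phi(d1) = 0.2838064507; exp(-qT) = 0.9880717129; exp(-rT) = 0.9694755731
Theta = -S*exp(-qT)*phi(d1)*sigma/(2*sqrt(T)) + r*K*exp(-rT)*N(-d2) - q*S*exp(-qT)*N(-d1)
N(-d1) = 0.2046129548; N(-d2) = 0.2561512700; sqrt(T) = 1.0000000000
Term 1 = -111.7100 * 0.9880717129 * 0.2838064507 * 0.1700 / (2 * 1.0000000000) = -2.6626967376
Term 2 = 0.0310 * 100.3900 * 0.9694755731 * 0.2561512700 = 0.7728327765
Term 3 = -0.0120 * 111.7100 * 0.9880717129 * 0.2046129548 = -0.2710159750
Theta = -2.6626967376 + (0.7728327765) + (-0.2710159750) = -2.160880

Answer: Theta = -2.160880


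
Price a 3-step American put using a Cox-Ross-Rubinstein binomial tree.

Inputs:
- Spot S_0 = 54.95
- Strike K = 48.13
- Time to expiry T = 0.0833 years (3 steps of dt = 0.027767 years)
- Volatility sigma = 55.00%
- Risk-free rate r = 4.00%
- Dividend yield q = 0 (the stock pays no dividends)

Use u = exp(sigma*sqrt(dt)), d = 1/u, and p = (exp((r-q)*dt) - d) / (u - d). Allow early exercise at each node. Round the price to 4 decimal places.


dt = T/N = 0.027767
u = exp(sigma*sqrt(dt)) = 1.095979; d = 1/u = 0.912426
p = (exp((r-q)*dt) - d) / (u - d) = 0.483158
Discount per step: exp(-r*dt) = 0.998890
Stock lattice S(k, i) with i counting down-moves:
  k=0: S(0,0) = 54.9500
  k=1: S(1,0) = 60.2241; S(1,1) = 50.1378
  k=2: S(2,0) = 66.0043; S(2,1) = 54.9500; S(2,2) = 45.7470
  k=3: S(3,0) = 72.3394; S(3,1) = 60.2241; S(3,2) = 50.1378; S(3,3) = 41.7408
Terminal payoffs V(N, i) = max(K - S_T, 0):
  V(3,0) = 0.000000; V(3,1) = 0.000000; V(3,2) = 0.000000; V(3,3) = 6.389216
Backward induction: V(k, i) = exp(-r*dt) * [p * V(k+1, i) + (1-p) * V(k+1, i+1)]; then take max(V_cont, immediate exercise) for American.
  V(2,0) = exp(-r*dt) * [p*0.000000 + (1-p)*0.000000] = 0.000000; exercise = 0.000000; V(2,0) = max -> 0.000000
  V(2,1) = exp(-r*dt) * [p*0.000000 + (1-p)*0.000000] = 0.000000; exercise = 0.000000; V(2,1) = max -> 0.000000
  V(2,2) = exp(-r*dt) * [p*0.000000 + (1-p)*6.389216] = 3.298548; exercise = 2.382963; V(2,2) = max -> 3.298548
  V(1,0) = exp(-r*dt) * [p*0.000000 + (1-p)*0.000000] = 0.000000; exercise = 0.000000; V(1,0) = max -> 0.000000
  V(1,1) = exp(-r*dt) * [p*0.000000 + (1-p)*3.298548] = 1.702935; exercise = 0.000000; V(1,1) = max -> 1.702935
  V(0,0) = exp(-r*dt) * [p*0.000000 + (1-p)*1.702935] = 0.879171; exercise = 0.000000; V(0,0) = max -> 0.879171

Answer: Price = V(0,0) = 0.8792


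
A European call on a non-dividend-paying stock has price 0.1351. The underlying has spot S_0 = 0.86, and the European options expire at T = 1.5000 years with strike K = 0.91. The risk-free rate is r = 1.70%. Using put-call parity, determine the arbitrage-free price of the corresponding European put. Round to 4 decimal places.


Answer: Put price = 0.1622

Derivation:
Put-call parity: C - P = S_0 * exp(-qT) - K * exp(-rT).
S_0 * exp(-qT) = 0.8600 * 1.00000000 = 0.86000000
K * exp(-rT) = 0.9100 * 0.97482238 = 0.88708836
P = C - S*exp(-qT) + K*exp(-rT)
P = 0.1351 - 0.86000000 + 0.88708836 = 0.1622


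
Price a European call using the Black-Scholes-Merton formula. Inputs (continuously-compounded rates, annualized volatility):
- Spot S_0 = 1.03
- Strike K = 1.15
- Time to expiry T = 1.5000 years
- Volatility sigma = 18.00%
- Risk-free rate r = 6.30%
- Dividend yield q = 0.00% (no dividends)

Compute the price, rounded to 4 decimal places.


d1 = (ln(S/K) + (r - q + 0.5*sigma^2) * T) / (sigma * sqrt(T)) = 0.03899615
d2 = d1 - sigma * sqrt(T) = -0.18145793
exp(-rT) = 0.90982773; exp(-qT) = 1.00000000
C = S_0 * exp(-qT) * N(d1) - K * exp(-rT) * N(d2)
N(d1) = 0.51555327; N(d2) = 0.42800408
C = 1.0300 * 1.00000000 * 0.51555327 - 1.1500 * 0.90982773 * 0.42800408 = 0.0832

Answer: Price = 0.0832


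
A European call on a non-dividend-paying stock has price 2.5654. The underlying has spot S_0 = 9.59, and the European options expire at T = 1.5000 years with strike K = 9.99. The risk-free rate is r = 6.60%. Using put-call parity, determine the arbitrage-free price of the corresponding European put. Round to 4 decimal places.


Put-call parity: C - P = S_0 * exp(-qT) - K * exp(-rT).
S_0 * exp(-qT) = 9.5900 * 1.00000000 = 9.59000000
K * exp(-rT) = 9.9900 * 0.90574271 = 9.04836965
P = C - S*exp(-qT) + K*exp(-rT)
P = 2.5654 - 9.59000000 + 9.04836965 = 2.0238

Answer: Put price = 2.0238


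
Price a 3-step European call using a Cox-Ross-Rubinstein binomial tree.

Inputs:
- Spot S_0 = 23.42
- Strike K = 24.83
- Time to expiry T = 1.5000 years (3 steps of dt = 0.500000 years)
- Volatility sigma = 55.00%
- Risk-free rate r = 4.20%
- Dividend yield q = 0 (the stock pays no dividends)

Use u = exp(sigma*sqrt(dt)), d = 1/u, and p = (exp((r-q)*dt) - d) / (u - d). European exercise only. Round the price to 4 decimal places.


dt = T/N = 0.500000
u = exp(sigma*sqrt(dt)) = 1.475370; d = 1/u = 0.677796
p = (exp((r-q)*dt) - d) / (u - d) = 0.430588
Discount per step: exp(-r*dt) = 0.979219
Stock lattice S(k, i) with i counting down-moves:
  k=0: S(0,0) = 23.4200
  k=1: S(1,0) = 34.5532; S(1,1) = 15.8740
  k=2: S(2,0) = 50.9787; S(2,1) = 23.4200; S(2,2) = 10.7593
  k=3: S(3,0) = 75.2124; S(3,1) = 34.5532; S(3,2) = 15.8740; S(3,3) = 7.2926
Terminal payoffs V(N, i) = max(S_T - K, 0):
  V(3,0) = 50.382433; V(3,1) = 9.723163; V(3,2) = 0.000000; V(3,3) = 0.000000
Backward induction: V(k, i) = exp(-r*dt) * [p * V(k+1, i) + (1-p) * V(k+1, i+1)].
  V(2,0) = exp(-r*dt) * [p*50.382433 + (1-p)*9.723163] = 26.664689
  V(2,1) = exp(-r*dt) * [p*9.723163 + (1-p)*0.000000] = 4.099676
  V(2,2) = exp(-r*dt) * [p*0.000000 + (1-p)*0.000000] = 0.000000
  V(1,0) = exp(-r*dt) * [p*26.664689 + (1-p)*4.099676] = 13.528798
  V(1,1) = exp(-r*dt) * [p*4.099676 + (1-p)*0.000000] = 1.728589
  V(0,0) = exp(-r*dt) * [p*13.528798 + (1-p)*1.728589] = 6.668110

Answer: Price = V(0,0) = 6.6681


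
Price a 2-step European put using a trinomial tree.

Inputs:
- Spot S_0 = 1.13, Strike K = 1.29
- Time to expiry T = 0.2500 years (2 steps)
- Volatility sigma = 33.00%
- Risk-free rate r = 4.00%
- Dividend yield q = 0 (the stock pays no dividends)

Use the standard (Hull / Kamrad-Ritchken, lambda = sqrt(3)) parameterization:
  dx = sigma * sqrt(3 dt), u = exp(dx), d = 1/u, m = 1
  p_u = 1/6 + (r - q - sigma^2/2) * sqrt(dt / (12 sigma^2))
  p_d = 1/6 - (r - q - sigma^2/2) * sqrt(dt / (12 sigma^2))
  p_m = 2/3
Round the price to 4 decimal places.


Answer: Price = V(0,0) = 0.1776

Derivation:
dt = T/N = 0.125000; dx = sigma*sqrt(3*dt) = 0.202083
u = exp(dx) = 1.223949; d = 1/u = 0.817027
p_u = 0.162198, p_m = 0.666667, p_d = 0.171136
Discount per step: exp(-r*dt) = 0.995012
Stock lattice S(k, j) with j the centered position index:
  k=0: S(0,+0) = 1.1300
  k=1: S(1,-1) = 0.9232; S(1,+0) = 1.1300; S(1,+1) = 1.3831
  k=2: S(2,-2) = 0.7543; S(2,-1) = 0.9232; S(2,+0) = 1.1300; S(2,+1) = 1.3831; S(2,+2) = 1.6928
Terminal payoffs V(N, j) = max(K - S_T, 0):
  V(2,-2) = 0.535687; V(2,-1) = 0.366759; V(2,+0) = 0.160000; V(2,+1) = 0.000000; V(2,+2) = 0.000000
Backward induction: V(k, j) = exp(-r*dt) * [p_u * V(k+1, j+1) + p_m * V(k+1, j) + p_d * V(k+1, j-1)]
  V(1,-1) = exp(-r*dt) * [p_u*0.160000 + p_m*0.366759 + p_d*0.535687] = 0.360327
  V(1,+0) = exp(-r*dt) * [p_u*0.000000 + p_m*0.160000 + p_d*0.366759] = 0.168587
  V(1,+1) = exp(-r*dt) * [p_u*0.000000 + p_m*0.000000 + p_d*0.160000] = 0.027245
  V(0,+0) = exp(-r*dt) * [p_u*0.027245 + p_m*0.168587 + p_d*0.360327] = 0.177585


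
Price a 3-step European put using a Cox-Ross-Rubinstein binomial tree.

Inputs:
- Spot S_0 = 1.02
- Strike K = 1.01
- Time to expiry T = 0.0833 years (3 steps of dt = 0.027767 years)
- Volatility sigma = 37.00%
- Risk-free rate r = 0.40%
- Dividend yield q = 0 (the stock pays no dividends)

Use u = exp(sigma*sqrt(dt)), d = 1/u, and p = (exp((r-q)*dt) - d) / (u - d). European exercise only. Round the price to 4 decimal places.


Answer: Price = V(0,0) = 0.0417

Derivation:
dt = T/N = 0.027767
u = exp(sigma*sqrt(dt)) = 1.063595; d = 1/u = 0.940208
p = (exp((r-q)*dt) - d) / (u - d) = 0.485491
Discount per step: exp(-r*dt) = 0.999889
Stock lattice S(k, i) with i counting down-moves:
  k=0: S(0,0) = 1.0200
  k=1: S(1,0) = 1.0849; S(1,1) = 0.9590
  k=2: S(2,0) = 1.1539; S(2,1) = 1.0200; S(2,2) = 0.9017
  k=3: S(3,0) = 1.2272; S(3,1) = 1.0849; S(3,2) = 0.9590; S(3,3) = 0.8478
Terminal payoffs V(N, i) = max(K - S_T, 0):
  V(3,0) = 0.000000; V(3,1) = 0.000000; V(3,2) = 0.050988; V(3,3) = 0.162242
Backward induction: V(k, i) = exp(-r*dt) * [p * V(k+1, i) + (1-p) * V(k+1, i+1)].
  V(2,0) = exp(-r*dt) * [p*0.000000 + (1-p)*0.000000] = 0.000000
  V(2,1) = exp(-r*dt) * [p*0.000000 + (1-p)*0.050988] = 0.026231
  V(2,2) = exp(-r*dt) * [p*0.050988 + (1-p)*0.162242] = 0.108217
  V(1,0) = exp(-r*dt) * [p*0.000000 + (1-p)*0.026231] = 0.013494
  V(1,1) = exp(-r*dt) * [p*0.026231 + (1-p)*0.108217] = 0.068406
  V(0,0) = exp(-r*dt) * [p*0.013494 + (1-p)*0.068406] = 0.041742


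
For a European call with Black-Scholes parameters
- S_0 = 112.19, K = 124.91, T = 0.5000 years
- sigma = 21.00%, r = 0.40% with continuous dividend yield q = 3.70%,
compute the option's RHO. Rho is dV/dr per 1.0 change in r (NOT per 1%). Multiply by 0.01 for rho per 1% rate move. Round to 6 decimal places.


d1 = -0.7601371999; d2 = -0.9086296239
phi(d1) = 0.2988412406; exp(-qT) = 0.9816700746; exp(-rT) = 0.9980019987
N(d2) = 0.1817728320
Rho = K*T*exp(-rT)*N(d2) = 124.9100 * 0.5000 * 0.9980019987 * 0.1817728320 = 11.329940

Answer: Rho = 11.329940


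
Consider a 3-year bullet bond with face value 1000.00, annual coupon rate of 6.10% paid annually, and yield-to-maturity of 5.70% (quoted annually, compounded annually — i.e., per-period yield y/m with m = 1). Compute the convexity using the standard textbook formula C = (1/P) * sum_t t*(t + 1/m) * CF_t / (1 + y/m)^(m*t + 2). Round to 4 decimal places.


Answer: Convexity = 9.9395

Derivation:
Coupon per period c = face * coupon_rate / m = 61.000000
Periods per year m = 1; per-period yield y/m = 0.057000
Number of cashflows N = 3
Cashflows (t years, CF_t, discount factor 1/(1+y/m)^(m*t), PV):
  t = 1.0000: CF_t = 61.000000, DF = 0.946074, PV = 57.710501
  t = 2.0000: CF_t = 61.000000, DF = 0.895056, PV = 54.598393
  t = 3.0000: CF_t = 1061.000000, DF = 0.846789, PV = 898.442778
Price P = sum_t PV_t = 1010.751672
Convexity numerator sum_t t*(t + 1/m) * CF_t / (1+y/m)^(m*t + 2):
  t = 1.0000: term = 103.308218
  t = 2.0000: term = 293.211592
  t = 3.0000: term = 9649.875126
Convexity = (1/P) * sum = 10046.394936 / 1010.751672 = 9.939528


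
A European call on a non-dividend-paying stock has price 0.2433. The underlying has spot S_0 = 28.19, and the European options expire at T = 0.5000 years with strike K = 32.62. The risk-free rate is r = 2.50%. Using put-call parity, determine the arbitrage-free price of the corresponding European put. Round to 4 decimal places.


Put-call parity: C - P = S_0 * exp(-qT) - K * exp(-rT).
S_0 * exp(-qT) = 28.1900 * 1.00000000 = 28.19000000
K * exp(-rT) = 32.6200 * 0.98757780 = 32.21478785
P = C - S*exp(-qT) + K*exp(-rT)
P = 0.2433 - 28.19000000 + 32.21478785 = 4.2681

Answer: Put price = 4.2681


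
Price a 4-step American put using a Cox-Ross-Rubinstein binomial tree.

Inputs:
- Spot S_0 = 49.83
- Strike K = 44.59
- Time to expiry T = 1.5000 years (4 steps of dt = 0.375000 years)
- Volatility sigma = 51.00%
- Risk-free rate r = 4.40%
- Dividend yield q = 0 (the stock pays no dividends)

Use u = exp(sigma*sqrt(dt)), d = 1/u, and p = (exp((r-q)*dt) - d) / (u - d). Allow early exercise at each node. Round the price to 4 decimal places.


Answer: Price = V(0,0) = 7.7852

Derivation:
dt = T/N = 0.375000
u = exp(sigma*sqrt(dt)) = 1.366578; d = 1/u = 0.731755
p = (exp((r-q)*dt) - d) / (u - d) = 0.448758
Discount per step: exp(-r*dt) = 0.983635
Stock lattice S(k, i) with i counting down-moves:
  k=0: S(0,0) = 49.8300
  k=1: S(1,0) = 68.0966; S(1,1) = 36.4633
  k=2: S(2,0) = 93.0593; S(2,1) = 49.8300; S(2,2) = 26.6822
  k=3: S(3,0) = 127.1728; S(3,1) = 68.0966; S(3,2) = 36.4633; S(3,3) = 19.5248
  k=4: S(4,0) = 173.7916; S(4,1) = 93.0593; S(4,2) = 49.8300; S(4,3) = 26.6822; S(4,4) = 14.2874
Terminal payoffs V(N, i) = max(K - S_T, 0):
  V(4,0) = 0.000000; V(4,1) = 0.000000; V(4,2) = 0.000000; V(4,3) = 17.907783; V(4,4) = 30.302608
Backward induction: V(k, i) = exp(-r*dt) * [p * V(k+1, i) + (1-p) * V(k+1, i+1)]; then take max(V_cont, immediate exercise) for American.
  V(3,0) = exp(-r*dt) * [p*0.000000 + (1-p)*0.000000] = 0.000000; exercise = 0.000000; V(3,0) = max -> 0.000000
  V(3,1) = exp(-r*dt) * [p*0.000000 + (1-p)*0.000000] = 0.000000; exercise = 0.000000; V(3,1) = max -> 0.000000
  V(3,2) = exp(-r*dt) * [p*0.000000 + (1-p)*17.907783] = 9.709976; exercise = 8.126664; V(3,2) = max -> 9.709976
  V(3,3) = exp(-r*dt) * [p*17.907783 + (1-p)*30.302608] = 24.335464; exercise = 25.065162; V(3,3) = max -> 25.065162
  V(2,0) = exp(-r*dt) * [p*0.000000 + (1-p)*0.000000] = 0.000000; exercise = 0.000000; V(2,0) = max -> 0.000000
  V(2,1) = exp(-r*dt) * [p*0.000000 + (1-p)*9.709976] = 5.264953; exercise = 0.000000; V(2,1) = max -> 5.264953
  V(2,2) = exp(-r*dt) * [p*9.709976 + (1-p)*25.065162] = 17.876981; exercise = 17.907783; V(2,2) = max -> 17.907783
  V(1,0) = exp(-r*dt) * [p*0.000000 + (1-p)*5.264953] = 2.854769; exercise = 0.000000; V(1,0) = max -> 2.854769
  V(1,1) = exp(-r*dt) * [p*5.264953 + (1-p)*17.907783] = 12.034002; exercise = 8.126664; V(1,1) = max -> 12.034002
  V(0,0) = exp(-r*dt) * [p*2.854769 + (1-p)*12.034002] = 7.785225; exercise = 0.000000; V(0,0) = max -> 7.785225


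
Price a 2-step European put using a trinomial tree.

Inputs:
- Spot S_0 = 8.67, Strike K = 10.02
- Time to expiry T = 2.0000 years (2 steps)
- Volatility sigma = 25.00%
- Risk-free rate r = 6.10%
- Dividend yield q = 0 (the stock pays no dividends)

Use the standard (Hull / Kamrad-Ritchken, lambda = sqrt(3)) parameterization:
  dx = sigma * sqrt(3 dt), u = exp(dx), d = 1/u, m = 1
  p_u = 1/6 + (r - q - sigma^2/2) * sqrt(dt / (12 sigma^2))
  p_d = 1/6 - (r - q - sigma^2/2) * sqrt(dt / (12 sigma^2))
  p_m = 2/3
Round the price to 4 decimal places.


Answer: Price = V(0,0) = 1.3800

Derivation:
dt = T/N = 1.000000; dx = sigma*sqrt(3*dt) = 0.433013
u = exp(dx) = 1.541896; d = 1/u = 0.648552
p_u = 0.201019, p_m = 0.666667, p_d = 0.132314
Discount per step: exp(-r*dt) = 0.940823
Stock lattice S(k, j) with j the centered position index:
  k=0: S(0,+0) = 8.6700
  k=1: S(1,-1) = 5.6229; S(1,+0) = 8.6700; S(1,+1) = 13.3682
  k=2: S(2,-2) = 3.6468; S(2,-1) = 5.6229; S(2,+0) = 8.6700; S(2,+1) = 13.3682; S(2,+2) = 20.6124
Terminal payoffs V(N, j) = max(K - S_T, 0):
  V(2,-2) = 6.373224; V(2,-1) = 4.397052; V(2,+0) = 1.350000; V(2,+1) = 0.000000; V(2,+2) = 0.000000
Backward induction: V(k, j) = exp(-r*dt) * [p_u * V(k+1, j+1) + p_m * V(k+1, j) + p_d * V(k+1, j-1)]
  V(1,-1) = exp(-r*dt) * [p_u*1.350000 + p_m*4.397052 + p_d*6.373224] = 3.806583
  V(1,+0) = exp(-r*dt) * [p_u*0.000000 + p_m*1.350000 + p_d*4.397052] = 1.394105
  V(1,+1) = exp(-r*dt) * [p_u*0.000000 + p_m*0.000000 + p_d*1.350000] = 0.168054
  V(0,+0) = exp(-r*dt) * [p_u*0.168054 + p_m*1.394105 + p_d*3.806583] = 1.380047


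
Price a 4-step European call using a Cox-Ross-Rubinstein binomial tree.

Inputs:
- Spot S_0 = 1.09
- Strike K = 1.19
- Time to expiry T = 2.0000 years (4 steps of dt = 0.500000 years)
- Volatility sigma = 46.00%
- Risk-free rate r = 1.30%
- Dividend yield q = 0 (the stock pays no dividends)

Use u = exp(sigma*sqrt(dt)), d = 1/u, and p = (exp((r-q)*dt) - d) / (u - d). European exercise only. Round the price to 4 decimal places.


dt = T/N = 0.500000
u = exp(sigma*sqrt(dt)) = 1.384403; d = 1/u = 0.722333
p = (exp((r-q)*dt) - d) / (u - d) = 0.429242
Discount per step: exp(-r*dt) = 0.993521
Stock lattice S(k, i) with i counting down-moves:
  k=0: S(0,0) = 1.0900
  k=1: S(1,0) = 1.5090; S(1,1) = 0.7873
  k=2: S(2,0) = 2.0891; S(2,1) = 1.0900; S(2,2) = 0.5687
  k=3: S(3,0) = 2.8921; S(3,1) = 1.5090; S(3,2) = 0.7873; S(3,3) = 0.4108
  k=4: S(4,0) = 4.0038; S(4,1) = 2.0891; S(4,2) = 1.0900; S(4,3) = 0.5687; S(4,4) = 0.2967
Terminal payoffs V(N, i) = max(S_T - K, 0):
  V(4,0) = 2.813841; V(4,1) = 0.899064; V(4,2) = 0.000000; V(4,3) = 0.000000; V(4,4) = 0.000000
Backward induction: V(k, i) = exp(-r*dt) * [p * V(k+1, i) + (1-p) * V(k+1, i+1)].
  V(3,0) = exp(-r*dt) * [p*2.813841 + (1-p)*0.899064] = 1.709816
  V(3,1) = exp(-r*dt) * [p*0.899064 + (1-p)*0.000000] = 0.383415
  V(3,2) = exp(-r*dt) * [p*0.000000 + (1-p)*0.000000] = 0.000000
  V(3,3) = exp(-r*dt) * [p*0.000000 + (1-p)*0.000000] = 0.000000
  V(2,0) = exp(-r*dt) * [p*1.709816 + (1-p)*0.383415] = 0.946589
  V(2,1) = exp(-r*dt) * [p*0.383415 + (1-p)*0.000000] = 0.163512
  V(2,2) = exp(-r*dt) * [p*0.000000 + (1-p)*0.000000] = 0.000000
  V(1,0) = exp(-r*dt) * [p*0.946589 + (1-p)*0.163512] = 0.496404
  V(1,1) = exp(-r*dt) * [p*0.163512 + (1-p)*0.000000] = 0.069731
  V(0,0) = exp(-r*dt) * [p*0.496404 + (1-p)*0.069731] = 0.251239

Answer: Price = V(0,0) = 0.2512


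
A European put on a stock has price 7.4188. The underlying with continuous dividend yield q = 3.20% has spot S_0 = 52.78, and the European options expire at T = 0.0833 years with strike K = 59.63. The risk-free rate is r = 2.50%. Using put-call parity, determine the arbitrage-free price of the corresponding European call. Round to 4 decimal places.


Answer: Call price = 0.5523

Derivation:
Put-call parity: C - P = S_0 * exp(-qT) - K * exp(-rT).
S_0 * exp(-qT) = 52.7800 * 0.99733795 = 52.63949698
K * exp(-rT) = 59.6300 * 0.99791967 = 59.50594974
C = P + S*exp(-qT) - K*exp(-rT)
C = 7.4188 + 52.63949698 - 59.50594974 = 0.5523


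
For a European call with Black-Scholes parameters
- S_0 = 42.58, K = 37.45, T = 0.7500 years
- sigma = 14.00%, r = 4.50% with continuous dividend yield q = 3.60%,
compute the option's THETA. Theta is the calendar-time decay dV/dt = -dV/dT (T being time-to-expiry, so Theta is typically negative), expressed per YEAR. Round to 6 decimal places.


d1 = 1.1751383214; d2 = 1.0538947649
phi(d1) = 0.2000048685; exp(-qT) = 0.9733612415; exp(-rT) = 0.9668131777
Theta = -S*exp(-qT)*phi(d1)*sigma/(2*sqrt(T)) - r*K*exp(-rT)*N(d2) + q*S*exp(-qT)*N(d1)
N(d1) = 0.8800303093; N(d2) = 0.8540344500; sqrt(T) = 0.8660254038
Term 1 = -42.5800 * 0.9733612415 * 0.2000048685 * 0.1400 / (2 * 0.8660254038) = -0.6700198692
Term 2 = -0.0450 * 37.4500 * 0.9668131777 * 0.8540344500 = -1.3914970393
Term 3 = 0.0360 * 42.5800 * 0.9733612415 * 0.8800303093 = 1.3130456852
Theta = -0.6700198692 + (-1.3914970393) + (1.3130456852) = -0.748471

Answer: Theta = -0.748471


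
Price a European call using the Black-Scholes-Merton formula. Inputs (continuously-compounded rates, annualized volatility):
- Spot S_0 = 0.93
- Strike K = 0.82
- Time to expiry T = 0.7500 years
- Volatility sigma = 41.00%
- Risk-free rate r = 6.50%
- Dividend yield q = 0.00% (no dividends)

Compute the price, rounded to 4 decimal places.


Answer: Price = 0.2092

Derivation:
d1 = (ln(S/K) + (r - q + 0.5*sigma^2) * T) / (sigma * sqrt(T)) = 0.66935384
d2 = d1 - sigma * sqrt(T) = 0.31428342
exp(-rT) = 0.95241920; exp(-qT) = 1.00000000
C = S_0 * exp(-qT) * N(d1) - K * exp(-rT) * N(d2)
N(d1) = 0.74836510; N(d2) = 0.62334711
C = 0.9300 * 1.00000000 * 0.74836510 - 0.8200 * 0.95241920 * 0.62334711 = 0.2092


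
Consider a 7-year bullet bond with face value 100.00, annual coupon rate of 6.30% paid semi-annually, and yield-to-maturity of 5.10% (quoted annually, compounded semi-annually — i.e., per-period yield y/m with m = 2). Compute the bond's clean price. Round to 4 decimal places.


Coupon per period c = face * coupon_rate / m = 3.150000
Periods per year m = 2; per-period yield y/m = 0.025500
Number of cashflows N = 14
Cashflows (t years, CF_t, discount factor 1/(1+y/m)^(m*t), PV):
  t = 0.5000: CF_t = 3.150000, DF = 0.975134, PV = 3.071672
  t = 1.0000: CF_t = 3.150000, DF = 0.950886, PV = 2.995292
  t = 1.5000: CF_t = 3.150000, DF = 0.927242, PV = 2.920812
  t = 2.0000: CF_t = 3.150000, DF = 0.904185, PV = 2.848183
  t = 2.5000: CF_t = 3.150000, DF = 0.881702, PV = 2.777360
  t = 3.0000: CF_t = 3.150000, DF = 0.859777, PV = 2.708299
  t = 3.5000: CF_t = 3.150000, DF = 0.838398, PV = 2.640954
  t = 4.0000: CF_t = 3.150000, DF = 0.817551, PV = 2.575285
  t = 4.5000: CF_t = 3.150000, DF = 0.797222, PV = 2.511248
  t = 5.0000: CF_t = 3.150000, DF = 0.777398, PV = 2.448803
  t = 5.5000: CF_t = 3.150000, DF = 0.758067, PV = 2.387912
  t = 6.0000: CF_t = 3.150000, DF = 0.739217, PV = 2.328534
  t = 6.5000: CF_t = 3.150000, DF = 0.720836, PV = 2.270633
  t = 7.0000: CF_t = 103.150000, DF = 0.702912, PV = 72.505329
Price P = sum_t PV_t = 106.990316

Answer: Price = 106.9903


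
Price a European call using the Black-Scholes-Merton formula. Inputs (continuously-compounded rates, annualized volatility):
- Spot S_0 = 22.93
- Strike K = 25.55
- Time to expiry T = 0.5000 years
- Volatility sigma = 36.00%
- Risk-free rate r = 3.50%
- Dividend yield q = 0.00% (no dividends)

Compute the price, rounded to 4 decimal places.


d1 = (ln(S/K) + (r - q + 0.5*sigma^2) * T) / (sigma * sqrt(T)) = -0.22898954
d2 = d1 - sigma * sqrt(T) = -0.48354798
exp(-rT) = 0.98265224; exp(-qT) = 1.00000000
C = S_0 * exp(-qT) * N(d1) - K * exp(-rT) * N(d2)
N(d1) = 0.40943852; N(d2) = 0.31435335
C = 22.9300 * 1.00000000 * 0.40943852 - 25.5500 * 0.98265224 * 0.31435335 = 1.4960

Answer: Price = 1.4960


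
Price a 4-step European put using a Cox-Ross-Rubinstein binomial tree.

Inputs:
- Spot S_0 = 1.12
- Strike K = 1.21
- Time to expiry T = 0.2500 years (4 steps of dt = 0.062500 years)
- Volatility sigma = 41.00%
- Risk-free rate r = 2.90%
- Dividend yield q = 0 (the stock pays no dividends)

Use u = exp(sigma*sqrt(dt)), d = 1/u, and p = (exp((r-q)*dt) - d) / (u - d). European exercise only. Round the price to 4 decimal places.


dt = T/N = 0.062500
u = exp(sigma*sqrt(dt)) = 1.107937; d = 1/u = 0.902578
p = (exp((r-q)*dt) - d) / (u - d) = 0.483231
Discount per step: exp(-r*dt) = 0.998189
Stock lattice S(k, i) with i counting down-moves:
  k=0: S(0,0) = 1.1200
  k=1: S(1,0) = 1.2409; S(1,1) = 1.0109
  k=2: S(2,0) = 1.3748; S(2,1) = 1.1200; S(2,2) = 0.9124
  k=3: S(3,0) = 1.5232; S(3,1) = 1.2409; S(3,2) = 1.0109; S(3,3) = 0.8235
  k=4: S(4,0) = 1.6876; S(4,1) = 1.3748; S(4,2) = 1.1200; S(4,3) = 0.9124; S(4,4) = 0.7433
Terminal payoffs V(N, i) = max(K - S_T, 0):
  V(4,0) = 0.000000; V(4,1) = 0.000000; V(4,2) = 0.090000; V(4,3) = 0.297595; V(4,4) = 0.466712
Backward induction: V(k, i) = exp(-r*dt) * [p * V(k+1, i) + (1-p) * V(k+1, i+1)].
  V(3,0) = exp(-r*dt) * [p*0.000000 + (1-p)*0.000000] = 0.000000
  V(3,1) = exp(-r*dt) * [p*0.000000 + (1-p)*0.090000] = 0.046425
  V(3,2) = exp(-r*dt) * [p*0.090000 + (1-p)*0.297595] = 0.196921
  V(3,3) = exp(-r*dt) * [p*0.297595 + (1-p)*0.466712] = 0.384292
  V(2,0) = exp(-r*dt) * [p*0.000000 + (1-p)*0.046425] = 0.023948
  V(2,1) = exp(-r*dt) * [p*0.046425 + (1-p)*0.196921] = 0.123972
  V(2,2) = exp(-r*dt) * [p*0.196921 + (1-p)*0.384292] = 0.293217
  V(1,0) = exp(-r*dt) * [p*0.023948 + (1-p)*0.123972] = 0.075500
  V(1,1) = exp(-r*dt) * [p*0.123972 + (1-p)*0.293217] = 0.211049
  V(0,0) = exp(-r*dt) * [p*0.075500 + (1-p)*0.211049] = 0.145284

Answer: Price = V(0,0) = 0.1453


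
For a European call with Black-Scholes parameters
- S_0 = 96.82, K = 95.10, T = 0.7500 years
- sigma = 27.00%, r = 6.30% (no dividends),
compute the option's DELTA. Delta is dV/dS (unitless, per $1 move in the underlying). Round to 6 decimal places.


Answer: Delta = 0.653816

Derivation:
d1 = 0.3956436628; d2 = 0.1618168038
phi(d1) = 0.3689089228; exp(-qT) = 1.0000000000; exp(-rT) = 0.9538489056
N(d1) = 0.6538160392
Delta = exp(-qT) * N(d1) = 1.0000000000 * 0.6538160392 = 0.653816


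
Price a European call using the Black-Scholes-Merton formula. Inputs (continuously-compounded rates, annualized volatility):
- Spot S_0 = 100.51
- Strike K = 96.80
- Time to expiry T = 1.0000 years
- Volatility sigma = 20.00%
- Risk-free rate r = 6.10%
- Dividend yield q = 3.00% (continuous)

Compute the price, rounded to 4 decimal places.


d1 = (ln(S/K) + (r - q + 0.5*sigma^2) * T) / (sigma * sqrt(T)) = 0.44305115
d2 = d1 - sigma * sqrt(T) = 0.24305115
exp(-rT) = 0.94082324; exp(-qT) = 0.97044553
C = S_0 * exp(-qT) * N(d1) - K * exp(-rT) * N(d2)
N(d1) = 0.67113563; N(d2) = 0.59601711
C = 100.5100 * 0.97044553 * 0.67113563 - 96.8000 * 0.94082324 * 0.59601711 = 11.1819

Answer: Price = 11.1819


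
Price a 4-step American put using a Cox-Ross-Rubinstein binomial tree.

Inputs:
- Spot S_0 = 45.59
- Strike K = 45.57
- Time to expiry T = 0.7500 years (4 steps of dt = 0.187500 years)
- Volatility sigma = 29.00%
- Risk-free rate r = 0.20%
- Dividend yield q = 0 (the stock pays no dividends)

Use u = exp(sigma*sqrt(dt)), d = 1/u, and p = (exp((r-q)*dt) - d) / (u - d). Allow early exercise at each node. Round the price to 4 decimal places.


dt = T/N = 0.187500
u = exp(sigma*sqrt(dt)) = 1.133799; d = 1/u = 0.881991
p = (exp((r-q)*dt) - d) / (u - d) = 0.470137
Discount per step: exp(-r*dt) = 0.999625
Stock lattice S(k, i) with i counting down-moves:
  k=0: S(0,0) = 45.5900
  k=1: S(1,0) = 51.6899; S(1,1) = 40.2100
  k=2: S(2,0) = 58.6059; S(2,1) = 45.5900; S(2,2) = 35.4648
  k=3: S(3,0) = 66.4473; S(3,1) = 51.6899; S(3,2) = 40.2100; S(3,3) = 31.2796
  k=4: S(4,0) = 75.3379; S(4,1) = 58.6059; S(4,2) = 45.5900; S(4,3) = 35.4648; S(4,4) = 27.5884
Terminal payoffs V(N, i) = max(K - S_T, 0):
  V(4,0) = 0.000000; V(4,1) = 0.000000; V(4,2) = 0.000000; V(4,3) = 10.105187; V(4,4) = 17.981648
Backward induction: V(k, i) = exp(-r*dt) * [p * V(k+1, i) + (1-p) * V(k+1, i+1)]; then take max(V_cont, immediate exercise) for American.
  V(3,0) = exp(-r*dt) * [p*0.000000 + (1-p)*0.000000] = 0.000000; exercise = 0.000000; V(3,0) = max -> 0.000000
  V(3,1) = exp(-r*dt) * [p*0.000000 + (1-p)*0.000000] = 0.000000; exercise = 0.000000; V(3,1) = max -> 0.000000
  V(3,2) = exp(-r*dt) * [p*0.000000 + (1-p)*10.105187] = 5.352354; exercise = 5.360041; V(3,2) = max -> 5.360041
  V(3,3) = exp(-r*dt) * [p*10.105187 + (1-p)*17.981648] = 14.273276; exercise = 14.290362; V(3,3) = max -> 14.290362
  V(2,0) = exp(-r*dt) * [p*0.000000 + (1-p)*0.000000] = 0.000000; exercise = 0.000000; V(2,0) = max -> 0.000000
  V(2,1) = exp(-r*dt) * [p*0.000000 + (1-p)*5.360041] = 2.839021; exercise = 0.000000; V(2,1) = max -> 2.839021
  V(2,2) = exp(-r*dt) * [p*5.360041 + (1-p)*14.290362] = 10.088101; exercise = 10.105187; V(2,2) = max -> 10.105187
  V(1,0) = exp(-r*dt) * [p*0.000000 + (1-p)*2.839021] = 1.503727; exercise = 0.000000; V(1,0) = max -> 1.503727
  V(1,1) = exp(-r*dt) * [p*2.839021 + (1-p)*10.105187] = 6.686583; exercise = 5.360041; V(1,1) = max -> 6.686583
  V(0,0) = exp(-r*dt) * [p*1.503727 + (1-p)*6.686583] = 4.248336; exercise = 0.000000; V(0,0) = max -> 4.248336

Answer: Price = V(0,0) = 4.2483


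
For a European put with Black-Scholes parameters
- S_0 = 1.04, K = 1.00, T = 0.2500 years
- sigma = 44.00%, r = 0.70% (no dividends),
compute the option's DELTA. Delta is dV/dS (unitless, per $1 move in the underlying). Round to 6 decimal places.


Answer: Delta = -0.383527

Derivation:
d1 = 0.2962305143; d2 = 0.0762305143
phi(d1) = 0.3818166376; exp(-qT) = 1.0000000000; exp(-rT) = 0.9982515304
N(-d1) = 0.3835270235
Delta = -exp(-qT) * N(-d1) = -1.0000000000 * 0.3835270235 = -0.383527


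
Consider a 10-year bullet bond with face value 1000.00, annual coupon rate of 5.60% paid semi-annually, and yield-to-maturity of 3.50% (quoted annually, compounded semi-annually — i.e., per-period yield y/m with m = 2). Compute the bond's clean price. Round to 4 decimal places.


Answer: Price = 1175.9053

Derivation:
Coupon per period c = face * coupon_rate / m = 28.000000
Periods per year m = 2; per-period yield y/m = 0.017500
Number of cashflows N = 20
Cashflows (t years, CF_t, discount factor 1/(1+y/m)^(m*t), PV):
  t = 0.5000: CF_t = 28.000000, DF = 0.982801, PV = 27.518428
  t = 1.0000: CF_t = 28.000000, DF = 0.965898, PV = 27.045138
  t = 1.5000: CF_t = 28.000000, DF = 0.949285, PV = 26.579988
  t = 2.0000: CF_t = 28.000000, DF = 0.932959, PV = 26.122838
  t = 2.5000: CF_t = 28.000000, DF = 0.916913, PV = 25.673551
  t = 3.0000: CF_t = 28.000000, DF = 0.901143, PV = 25.231991
  t = 3.5000: CF_t = 28.000000, DF = 0.885644, PV = 24.798026
  t = 4.0000: CF_t = 28.000000, DF = 0.870412, PV = 24.371524
  t = 4.5000: CF_t = 28.000000, DF = 0.855441, PV = 23.952358
  t = 5.0000: CF_t = 28.000000, DF = 0.840729, PV = 23.540401
  t = 5.5000: CF_t = 28.000000, DF = 0.826269, PV = 23.135529
  t = 6.0000: CF_t = 28.000000, DF = 0.812058, PV = 22.737621
  t = 6.5000: CF_t = 28.000000, DF = 0.798091, PV = 22.346556
  t = 7.0000: CF_t = 28.000000, DF = 0.784365, PV = 21.962217
  t = 7.5000: CF_t = 28.000000, DF = 0.770875, PV = 21.584489
  t = 8.0000: CF_t = 28.000000, DF = 0.757616, PV = 21.213257
  t = 8.5000: CF_t = 28.000000, DF = 0.744586, PV = 20.848409
  t = 9.0000: CF_t = 28.000000, DF = 0.731780, PV = 20.489837
  t = 9.5000: CF_t = 28.000000, DF = 0.719194, PV = 20.137432
  t = 10.0000: CF_t = 1028.000000, DF = 0.706825, PV = 726.615665
Price P = sum_t PV_t = 1175.905254


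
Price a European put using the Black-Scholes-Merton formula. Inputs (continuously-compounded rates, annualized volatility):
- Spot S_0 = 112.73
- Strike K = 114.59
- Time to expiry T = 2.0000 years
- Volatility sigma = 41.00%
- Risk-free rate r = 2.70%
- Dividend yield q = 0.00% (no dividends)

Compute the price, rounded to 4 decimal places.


d1 = (ln(S/K) + (r - q + 0.5*sigma^2) * T) / (sigma * sqrt(T)) = 0.35482108
d2 = d1 - sigma * sqrt(T) = -0.22500649
exp(-rT) = 0.94743211; exp(-qT) = 1.00000000
P = K * exp(-rT) * N(-d2) - S_0 * exp(-qT) * N(-d1)
N(-d1) = 0.36136182; N(-d2) = 0.58901289
P = 114.5900 * 0.94743211 * 0.58901289 - 112.7300 * 1.00000000 * 0.36136182 = 23.2106

Answer: Price = 23.2106


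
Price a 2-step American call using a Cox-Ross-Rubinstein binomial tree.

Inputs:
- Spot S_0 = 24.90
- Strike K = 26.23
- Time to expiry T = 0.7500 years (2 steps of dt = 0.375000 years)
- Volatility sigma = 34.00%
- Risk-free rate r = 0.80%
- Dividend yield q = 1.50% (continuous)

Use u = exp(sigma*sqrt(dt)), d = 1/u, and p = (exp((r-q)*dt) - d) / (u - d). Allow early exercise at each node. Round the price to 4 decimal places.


Answer: Price = V(0,0) = 2.2381

Derivation:
dt = T/N = 0.375000
u = exp(sigma*sqrt(dt)) = 1.231468; d = 1/u = 0.812039
p = (exp((r-q)*dt) - d) / (u - d) = 0.441885
Discount per step: exp(-r*dt) = 0.997004
Stock lattice S(k, i) with i counting down-moves:
  k=0: S(0,0) = 24.9000
  k=1: S(1,0) = 30.6635; S(1,1) = 20.2198
  k=2: S(2,0) = 37.7612; S(2,1) = 24.9000; S(2,2) = 16.4193
Terminal payoffs V(N, i) = max(S_T - K, 0):
  V(2,0) = 11.531160; V(2,1) = 0.000000; V(2,2) = 0.000000
Backward induction: V(k, i) = exp(-r*dt) * [p * V(k+1, i) + (1-p) * V(k+1, i+1)]; then take max(V_cont, immediate exercise) for American.
  V(1,0) = exp(-r*dt) * [p*11.531160 + (1-p)*0.000000] = 5.080186; exercise = 4.433543; V(1,0) = max -> 5.080186
  V(1,1) = exp(-r*dt) * [p*0.000000 + (1-p)*0.000000] = 0.000000; exercise = 0.000000; V(1,1) = max -> 0.000000
  V(0,0) = exp(-r*dt) * [p*5.080186 + (1-p)*0.000000] = 2.238135; exercise = 0.000000; V(0,0) = max -> 2.238135


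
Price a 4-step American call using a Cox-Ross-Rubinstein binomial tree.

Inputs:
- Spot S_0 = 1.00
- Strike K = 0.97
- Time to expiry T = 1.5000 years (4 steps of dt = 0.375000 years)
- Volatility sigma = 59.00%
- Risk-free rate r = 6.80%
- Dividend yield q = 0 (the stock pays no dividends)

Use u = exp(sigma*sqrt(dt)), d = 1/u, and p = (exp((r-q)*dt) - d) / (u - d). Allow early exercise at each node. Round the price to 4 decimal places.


dt = T/N = 0.375000
u = exp(sigma*sqrt(dt)) = 1.435194; d = 1/u = 0.696770
p = (exp((r-q)*dt) - d) / (u - d) = 0.445622
Discount per step: exp(-r*dt) = 0.974822
Stock lattice S(k, i) with i counting down-moves:
  k=0: S(0,0) = 1.0000
  k=1: S(1,0) = 1.4352; S(1,1) = 0.6968
  k=2: S(2,0) = 2.0598; S(2,1) = 1.0000; S(2,2) = 0.4855
  k=3: S(3,0) = 2.9562; S(3,1) = 1.4352; S(3,2) = 0.6968; S(3,3) = 0.3383
  k=4: S(4,0) = 4.2427; S(4,1) = 2.0598; S(4,2) = 1.0000; S(4,3) = 0.4855; S(4,4) = 0.2357
Terminal payoffs V(N, i) = max(S_T - K, 0):
  V(4,0) = 3.272696; V(4,1) = 1.089781; V(4,2) = 0.030000; V(4,3) = 0.000000; V(4,4) = 0.000000
Backward induction: V(k, i) = exp(-r*dt) * [p * V(k+1, i) + (1-p) * V(k+1, i+1)]; then take max(V_cont, immediate exercise) for American.
  V(3,0) = exp(-r*dt) * [p*3.272696 + (1-p)*1.089781] = 2.010606; exercise = 1.986184; V(3,0) = max -> 2.010606
  V(3,1) = exp(-r*dt) * [p*1.089781 + (1-p)*0.030000] = 0.489616; exercise = 0.465194; V(3,1) = max -> 0.489616
  V(3,2) = exp(-r*dt) * [p*0.030000 + (1-p)*0.000000] = 0.013032; exercise = 0.000000; V(3,2) = max -> 0.013032
  V(3,3) = exp(-r*dt) * [p*0.000000 + (1-p)*0.000000] = 0.000000; exercise = 0.000000; V(3,3) = max -> 0.000000
  V(2,0) = exp(-r*dt) * [p*2.010606 + (1-p)*0.489616] = 1.138010; exercise = 1.089781; V(2,0) = max -> 1.138010
  V(2,1) = exp(-r*dt) * [p*0.489616 + (1-p)*0.013032] = 0.219733; exercise = 0.030000; V(2,1) = max -> 0.219733
  V(2,2) = exp(-r*dt) * [p*0.013032 + (1-p)*0.000000] = 0.005661; exercise = 0.000000; V(2,2) = max -> 0.005661
  V(1,0) = exp(-r*dt) * [p*1.138010 + (1-p)*0.219733] = 0.613103; exercise = 0.465194; V(1,0) = max -> 0.613103
  V(1,1) = exp(-r*dt) * [p*0.219733 + (1-p)*0.005661] = 0.098512; exercise = 0.000000; V(1,1) = max -> 0.098512
  V(0,0) = exp(-r*dt) * [p*0.613103 + (1-p)*0.098512] = 0.319571; exercise = 0.030000; V(0,0) = max -> 0.319571

Answer: Price = V(0,0) = 0.3196


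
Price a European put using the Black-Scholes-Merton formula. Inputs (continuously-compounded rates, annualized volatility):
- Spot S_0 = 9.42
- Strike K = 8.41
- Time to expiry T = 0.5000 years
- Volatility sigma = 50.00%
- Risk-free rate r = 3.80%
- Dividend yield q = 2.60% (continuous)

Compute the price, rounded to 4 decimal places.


Answer: Price = 0.7767

Derivation:
d1 = (ln(S/K) + (r - q + 0.5*sigma^2) * T) / (sigma * sqrt(T)) = 0.51452940
d2 = d1 - sigma * sqrt(T) = 0.16097601
exp(-rT) = 0.98117936; exp(-qT) = 0.98708414
P = K * exp(-rT) * N(-d2) - S_0 * exp(-qT) * N(-d1)
N(-d1) = 0.30344095; N(-d2) = 0.43605615
P = 8.4100 * 0.98117936 * 0.43605615 - 9.4200 * 0.98708414 * 0.30344095 = 0.7767


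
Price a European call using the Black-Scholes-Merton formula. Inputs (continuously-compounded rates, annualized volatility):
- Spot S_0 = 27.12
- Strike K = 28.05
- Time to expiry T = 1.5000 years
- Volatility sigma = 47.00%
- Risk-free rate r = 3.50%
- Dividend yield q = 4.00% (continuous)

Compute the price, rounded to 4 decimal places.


Answer: Price = 5.3843

Derivation:
d1 = (ln(S/K) + (r - q + 0.5*sigma^2) * T) / (sigma * sqrt(T)) = 0.21621148
d2 = d1 - sigma * sqrt(T) = -0.35941861
exp(-rT) = 0.94885432; exp(-qT) = 0.94176453
C = S_0 * exp(-qT) * N(d1) - K * exp(-rT) * N(d2)
N(d1) = 0.58558855; N(d2) = 0.35964098
C = 27.1200 * 0.94176453 * 0.58558855 - 28.0500 * 0.94885432 * 0.35964098 = 5.3843


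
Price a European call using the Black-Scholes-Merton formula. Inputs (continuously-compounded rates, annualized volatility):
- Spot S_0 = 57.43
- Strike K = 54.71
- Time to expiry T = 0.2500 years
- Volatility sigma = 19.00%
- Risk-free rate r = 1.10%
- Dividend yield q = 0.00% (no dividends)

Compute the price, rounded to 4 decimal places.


d1 = (ln(S/K) + (r - q + 0.5*sigma^2) * T) / (sigma * sqrt(T)) = 0.58718744
d2 = d1 - sigma * sqrt(T) = 0.49218744
exp(-rT) = 0.99725378; exp(-qT) = 1.00000000
C = S_0 * exp(-qT) * N(d1) - K * exp(-rT) * N(d2)
N(d1) = 0.72146109; N(d2) = 0.68870658
C = 57.4300 * 1.00000000 * 0.72146109 - 54.7100 * 0.99725378 * 0.68870658 = 3.8578

Answer: Price = 3.8578


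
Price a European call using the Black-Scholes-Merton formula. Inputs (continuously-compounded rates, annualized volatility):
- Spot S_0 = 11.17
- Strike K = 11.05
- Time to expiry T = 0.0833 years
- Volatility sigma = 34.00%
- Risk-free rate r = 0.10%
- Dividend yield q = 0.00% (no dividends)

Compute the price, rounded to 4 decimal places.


Answer: Price = 0.4979

Derivation:
d1 = (ln(S/K) + (r - q + 0.5*sigma^2) * T) / (sigma * sqrt(T)) = 0.15998409
d2 = d1 - sigma * sqrt(T) = 0.06185418
exp(-rT) = 0.99991670; exp(-qT) = 1.00000000
C = S_0 * exp(-qT) * N(d1) - K * exp(-rT) * N(d2)
N(d1) = 0.56355320; N(d2) = 0.52466052
C = 11.1700 * 1.00000000 * 0.56355320 - 11.0500 * 0.99991670 * 0.52466052 = 0.4979


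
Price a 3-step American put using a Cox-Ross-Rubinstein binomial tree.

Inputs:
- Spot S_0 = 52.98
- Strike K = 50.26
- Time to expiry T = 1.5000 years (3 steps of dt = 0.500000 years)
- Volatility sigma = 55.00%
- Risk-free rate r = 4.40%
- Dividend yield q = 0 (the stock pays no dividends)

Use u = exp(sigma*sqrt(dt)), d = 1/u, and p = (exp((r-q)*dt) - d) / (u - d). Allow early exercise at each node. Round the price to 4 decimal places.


dt = T/N = 0.500000
u = exp(sigma*sqrt(dt)) = 1.475370; d = 1/u = 0.677796
p = (exp((r-q)*dt) - d) / (u - d) = 0.431869
Discount per step: exp(-r*dt) = 0.978240
Stock lattice S(k, i) with i counting down-moves:
  k=0: S(0,0) = 52.9800
  k=1: S(1,0) = 78.1651; S(1,1) = 35.9096
  k=2: S(2,0) = 115.3224; S(2,1) = 52.9800; S(2,2) = 24.3394
  k=3: S(3,0) = 170.1432; S(3,1) = 78.1651; S(3,2) = 35.9096; S(3,3) = 16.4972
Terminal payoffs V(N, i) = max(K - S_T, 0):
  V(3,0) = 0.000000; V(3,1) = 0.000000; V(3,2) = 14.350361; V(3,3) = 33.762839
Backward induction: V(k, i) = exp(-r*dt) * [p * V(k+1, i) + (1-p) * V(k+1, i+1)]; then take max(V_cont, immediate exercise) for American.
  V(2,0) = exp(-r*dt) * [p*0.000000 + (1-p)*0.000000] = 0.000000; exercise = 0.000000; V(2,0) = max -> 0.000000
  V(2,1) = exp(-r*dt) * [p*0.000000 + (1-p)*14.350361] = 7.975475; exercise = 0.000000; V(2,1) = max -> 7.975475
  V(2,2) = exp(-r*dt) * [p*14.350361 + (1-p)*33.762839] = 24.826940; exercise = 25.920586; V(2,2) = max -> 25.920586
  V(1,0) = exp(-r*dt) * [p*0.000000 + (1-p)*7.975475] = 4.432516; exercise = 0.000000; V(1,0) = max -> 4.432516
  V(1,1) = exp(-r*dt) * [p*7.975475 + (1-p)*25.920586] = 17.775254; exercise = 14.350361; V(1,1) = max -> 17.775254
  V(0,0) = exp(-r*dt) * [p*4.432516 + (1-p)*17.775254] = 11.751536; exercise = 0.000000; V(0,0) = max -> 11.751536

Answer: Price = V(0,0) = 11.7515


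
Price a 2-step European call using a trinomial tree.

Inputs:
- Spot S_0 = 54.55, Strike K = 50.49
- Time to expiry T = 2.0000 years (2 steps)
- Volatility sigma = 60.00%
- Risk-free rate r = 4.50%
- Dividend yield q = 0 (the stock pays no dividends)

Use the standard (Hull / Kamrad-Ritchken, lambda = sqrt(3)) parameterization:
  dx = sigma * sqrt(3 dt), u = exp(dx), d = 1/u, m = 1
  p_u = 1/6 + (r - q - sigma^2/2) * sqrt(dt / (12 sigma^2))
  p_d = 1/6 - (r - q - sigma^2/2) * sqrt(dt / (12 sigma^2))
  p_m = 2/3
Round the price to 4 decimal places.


dt = T/N = 1.000000; dx = sigma*sqrt(3*dt) = 1.039230
u = exp(dx) = 2.827041; d = 1/u = 0.353727
p_u = 0.101715, p_m = 0.666667, p_d = 0.231619
Discount per step: exp(-r*dt) = 0.955997
Stock lattice S(k, j) with j the centered position index:
  k=0: S(0,+0) = 54.5500
  k=1: S(1,-1) = 19.2958; S(1,+0) = 54.5500; S(1,+1) = 154.2151
  k=2: S(2,-2) = 6.8254; S(2,-1) = 19.2958; S(2,+0) = 54.5500; S(2,+1) = 154.2151; S(2,+2) = 435.9723
Terminal payoffs V(N, j) = max(S_T - K, 0):
  V(2,-2) = 0.000000; V(2,-1) = 0.000000; V(2,+0) = 4.060000; V(2,+1) = 103.725072; V(2,+2) = 385.482288
Backward induction: V(k, j) = exp(-r*dt) * [p_u * V(k+1, j+1) + p_m * V(k+1, j) + p_d * V(k+1, j-1)]
  V(1,-1) = exp(-r*dt) * [p_u*4.060000 + p_m*0.000000 + p_d*0.000000] = 0.394791
  V(1,+0) = exp(-r*dt) * [p_u*103.725072 + p_m*4.060000 + p_d*0.000000] = 12.673695
  V(1,+1) = exp(-r*dt) * [p_u*385.482288 + p_m*103.725072 + p_d*4.060000] = 104.490198
  V(0,+0) = exp(-r*dt) * [p_u*104.490198 + p_m*12.673695 + p_d*0.394791] = 18.325292

Answer: Price = V(0,0) = 18.3253


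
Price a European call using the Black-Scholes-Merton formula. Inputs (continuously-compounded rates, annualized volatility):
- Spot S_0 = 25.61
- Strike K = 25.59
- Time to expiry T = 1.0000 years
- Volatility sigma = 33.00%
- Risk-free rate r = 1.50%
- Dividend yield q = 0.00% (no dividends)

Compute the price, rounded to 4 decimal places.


Answer: Price = 3.5343

Derivation:
d1 = (ln(S/K) + (r - q + 0.5*sigma^2) * T) / (sigma * sqrt(T)) = 0.21282197
d2 = d1 - sigma * sqrt(T) = -0.11717803
exp(-rT) = 0.98511194; exp(-qT) = 1.00000000
C = S_0 * exp(-qT) * N(d1) - K * exp(-rT) * N(d2)
N(d1) = 0.58426709; N(d2) = 0.45335949
C = 25.6100 * 1.00000000 * 0.58426709 - 25.5900 * 0.98511194 * 0.45335949 = 3.5343
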